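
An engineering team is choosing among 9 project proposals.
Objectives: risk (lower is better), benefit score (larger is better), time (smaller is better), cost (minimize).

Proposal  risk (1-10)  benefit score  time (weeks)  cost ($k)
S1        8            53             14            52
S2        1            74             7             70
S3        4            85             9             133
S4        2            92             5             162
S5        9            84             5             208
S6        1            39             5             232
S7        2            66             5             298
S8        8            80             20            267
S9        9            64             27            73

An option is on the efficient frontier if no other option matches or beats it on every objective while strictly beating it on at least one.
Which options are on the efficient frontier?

S1: not dominated (best cost).
S2: not dominated.
S3: not dominated.
S4: not dominated (best benefit score).
S5: dominated by S4 (risk 2≤9, benefit score 92≥84, time 5≤5, cost 162≤208).
S6: not dominated.
S7: dominated by S4 (risk 2≤2, benefit score 92≥66, time 5≤5, cost 162≤298).
S8: dominated by S3 (risk 4≤8, benefit score 85≥80, time 9≤20, cost 133≤267).
S9: dominated by S2 (risk 1≤9, benefit score 74≥64, time 7≤27, cost 70≤73).

S1, S2, S3, S4, S6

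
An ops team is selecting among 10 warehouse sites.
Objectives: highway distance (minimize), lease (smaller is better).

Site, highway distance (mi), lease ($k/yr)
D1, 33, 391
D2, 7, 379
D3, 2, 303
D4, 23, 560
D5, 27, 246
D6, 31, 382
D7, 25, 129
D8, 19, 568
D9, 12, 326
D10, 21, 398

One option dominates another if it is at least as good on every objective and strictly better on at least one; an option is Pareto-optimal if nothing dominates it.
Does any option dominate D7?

D1: worse on highway distance (33 vs 25).
D2: worse on lease (379 vs 129).
D3: worse on lease (303 vs 129).
D4: worse on lease (560 vs 129).
D5: worse on highway distance (27 vs 25).
D6: worse on highway distance (31 vs 25).
D8: worse on lease (568 vs 129).
D9: worse on lease (326 vs 129).
D10: worse on lease (398 vs 129).
No option is at least as good as D7 on every objective and strictly better on one.

No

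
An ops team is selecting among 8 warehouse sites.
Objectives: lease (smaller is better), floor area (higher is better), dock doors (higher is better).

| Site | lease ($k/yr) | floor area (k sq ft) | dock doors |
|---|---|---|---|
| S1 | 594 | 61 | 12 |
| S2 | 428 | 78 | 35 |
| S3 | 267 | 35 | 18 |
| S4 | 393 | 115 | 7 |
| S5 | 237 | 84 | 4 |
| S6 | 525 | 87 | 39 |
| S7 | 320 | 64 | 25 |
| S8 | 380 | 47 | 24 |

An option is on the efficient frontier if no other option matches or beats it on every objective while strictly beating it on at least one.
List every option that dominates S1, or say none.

S2: lease 428≤594, floor area 78≥61, dock doors 35≥12 — dominates S1.
S6: lease 525≤594, floor area 87≥61, dock doors 39≥12 — dominates S1.
S7: lease 320≤594, floor area 64≥61, dock doors 25≥12 — dominates S1.
Others (S3, S4, S5, S8) are each worse than S1 on at least one objective.

S2, S6, S7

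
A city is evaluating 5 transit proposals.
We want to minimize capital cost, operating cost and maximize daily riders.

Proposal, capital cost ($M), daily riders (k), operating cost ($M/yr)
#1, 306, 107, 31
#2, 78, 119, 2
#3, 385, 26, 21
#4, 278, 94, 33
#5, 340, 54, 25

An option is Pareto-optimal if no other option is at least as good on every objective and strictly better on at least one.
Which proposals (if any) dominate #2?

#1: worse on capital cost (306 vs 78).
#3: worse on capital cost (385 vs 78).
#4: worse on capital cost (278 vs 78).
#5: worse on capital cost (340 vs 78).
No option dominates #2.

none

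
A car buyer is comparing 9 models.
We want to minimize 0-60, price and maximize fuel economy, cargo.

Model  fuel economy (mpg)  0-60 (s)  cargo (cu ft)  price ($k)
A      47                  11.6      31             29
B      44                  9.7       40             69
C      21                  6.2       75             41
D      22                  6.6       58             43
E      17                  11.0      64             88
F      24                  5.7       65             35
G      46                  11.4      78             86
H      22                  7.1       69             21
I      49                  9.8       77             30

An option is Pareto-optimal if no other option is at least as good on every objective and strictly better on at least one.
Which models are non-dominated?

A, B, C, F, G, H, I

A: not dominated.
B: not dominated.
C: not dominated.
D: dominated by F (fuel economy 24≥22, 0-60 5.7≤6.6, cargo 65≥58, price 35≤43).
E: dominated by C (fuel economy 21≥17, 0-60 6.2≤11.0, cargo 75≥64, price 41≤88).
F: not dominated (best 0-60).
G: not dominated (best cargo).
H: not dominated (best price).
I: not dominated (best fuel economy).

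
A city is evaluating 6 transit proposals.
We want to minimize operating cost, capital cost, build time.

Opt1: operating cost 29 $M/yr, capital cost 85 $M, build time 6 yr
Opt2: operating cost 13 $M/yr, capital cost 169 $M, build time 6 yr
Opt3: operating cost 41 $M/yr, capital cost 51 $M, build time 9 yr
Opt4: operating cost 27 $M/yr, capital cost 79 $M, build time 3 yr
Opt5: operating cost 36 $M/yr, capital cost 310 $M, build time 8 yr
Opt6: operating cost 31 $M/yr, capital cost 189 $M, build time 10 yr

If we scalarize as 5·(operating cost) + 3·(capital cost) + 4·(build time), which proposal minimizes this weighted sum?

Opt4

Opt1: 5·29 + 3·85 + 4·6 = 424
Opt2: 5·13 + 3·169 + 4·6 = 596
Opt3: 5·41 + 3·51 + 4·9 = 394
Opt4: 5·27 + 3·79 + 4·3 = 384
Opt5: 5·36 + 3·310 + 4·8 = 1142
Opt6: 5·31 + 3·189 + 4·10 = 762
Lowest: Opt4 at 384.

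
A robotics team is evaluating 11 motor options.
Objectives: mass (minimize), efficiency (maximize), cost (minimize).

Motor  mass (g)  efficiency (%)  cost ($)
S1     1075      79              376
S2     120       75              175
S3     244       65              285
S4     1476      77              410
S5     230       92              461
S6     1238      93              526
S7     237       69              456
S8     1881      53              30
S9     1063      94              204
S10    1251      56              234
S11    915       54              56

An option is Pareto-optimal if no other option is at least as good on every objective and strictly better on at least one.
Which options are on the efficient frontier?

S2, S5, S8, S9, S11

S1: dominated by S9 (mass 1063≤1075, efficiency 94≥79, cost 204≤376).
S2: not dominated (best mass).
S3: dominated by S2 (mass 120≤244, efficiency 75≥65, cost 175≤285).
S4: dominated by S1 (mass 1075≤1476, efficiency 79≥77, cost 376≤410).
S5: not dominated.
S6: dominated by S9 (mass 1063≤1238, efficiency 94≥93, cost 204≤526).
S7: dominated by S2 (mass 120≤237, efficiency 75≥69, cost 175≤456).
S8: not dominated (best cost).
S9: not dominated (best efficiency).
S10: dominated by S2 (mass 120≤1251, efficiency 75≥56, cost 175≤234).
S11: not dominated.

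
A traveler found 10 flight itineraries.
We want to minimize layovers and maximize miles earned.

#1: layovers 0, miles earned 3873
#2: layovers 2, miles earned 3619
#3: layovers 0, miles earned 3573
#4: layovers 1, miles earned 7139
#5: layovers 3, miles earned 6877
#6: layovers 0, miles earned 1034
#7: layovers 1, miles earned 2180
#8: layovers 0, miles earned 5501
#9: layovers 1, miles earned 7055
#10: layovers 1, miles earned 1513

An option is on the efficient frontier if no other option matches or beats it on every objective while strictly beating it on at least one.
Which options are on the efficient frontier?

#1: dominated by #8 (layovers 0≤0, miles earned 5501≥3873).
#2: dominated by #1 (layovers 0≤2, miles earned 3873≥3619).
#3: dominated by #1 (layovers 0≤0, miles earned 3873≥3573).
#4: not dominated (best miles earned).
#5: dominated by #4 (layovers 1≤3, miles earned 7139≥6877).
#6: dominated by #1 (layovers 0≤0, miles earned 3873≥1034).
#7: dominated by #1 (layovers 0≤1, miles earned 3873≥2180).
#8: not dominated.
#9: dominated by #4 (layovers 1≤1, miles earned 7139≥7055).
#10: dominated by #1 (layovers 0≤1, miles earned 3873≥1513).

#4, #8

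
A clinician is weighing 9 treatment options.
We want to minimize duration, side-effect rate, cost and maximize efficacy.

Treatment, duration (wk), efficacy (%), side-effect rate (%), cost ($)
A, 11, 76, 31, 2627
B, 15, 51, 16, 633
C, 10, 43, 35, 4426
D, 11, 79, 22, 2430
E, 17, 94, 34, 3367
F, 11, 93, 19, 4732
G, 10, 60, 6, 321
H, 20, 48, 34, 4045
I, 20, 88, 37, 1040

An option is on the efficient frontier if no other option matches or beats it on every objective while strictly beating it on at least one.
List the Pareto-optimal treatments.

D, E, F, G, I

A: dominated by D (duration 11≤11, efficacy 79≥76, side-effect rate 22≤31, cost 2430≤2627).
B: dominated by G (duration 10≤15, efficacy 60≥51, side-effect rate 6≤16, cost 321≤633).
C: dominated by G (duration 10≤10, efficacy 60≥43, side-effect rate 6≤35, cost 321≤4426).
D: not dominated.
E: not dominated (best efficacy).
F: not dominated.
G: not dominated (best side-effect rate).
H: dominated by A (duration 11≤20, efficacy 76≥48, side-effect rate 31≤34, cost 2627≤4045).
I: not dominated.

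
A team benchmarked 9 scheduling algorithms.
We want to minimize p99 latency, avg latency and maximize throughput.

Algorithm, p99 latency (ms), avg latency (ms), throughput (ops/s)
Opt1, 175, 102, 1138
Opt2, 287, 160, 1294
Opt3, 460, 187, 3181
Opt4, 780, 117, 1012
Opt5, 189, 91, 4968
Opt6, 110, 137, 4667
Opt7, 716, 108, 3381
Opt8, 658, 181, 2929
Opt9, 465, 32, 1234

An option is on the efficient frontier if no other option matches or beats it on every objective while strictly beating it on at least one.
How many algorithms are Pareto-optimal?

4

Opt1: not dominated.
Opt2: dominated by Opt5 (p99 latency 189≤287, avg latency 91≤160, throughput 4968≥1294).
Opt3: dominated by Opt5 (p99 latency 189≤460, avg latency 91≤187, throughput 4968≥3181).
Opt4: dominated by Opt1 (p99 latency 175≤780, avg latency 102≤117, throughput 1138≥1012).
Opt5: not dominated (best throughput).
Opt6: not dominated (best p99 latency).
Opt7: dominated by Opt5 (p99 latency 189≤716, avg latency 91≤108, throughput 4968≥3381).
Opt8: dominated by Opt5 (p99 latency 189≤658, avg latency 91≤181, throughput 4968≥2929).
Opt9: not dominated (best avg latency).
Pareto-optimal: Opt1, Opt5, Opt6, Opt9 → 4.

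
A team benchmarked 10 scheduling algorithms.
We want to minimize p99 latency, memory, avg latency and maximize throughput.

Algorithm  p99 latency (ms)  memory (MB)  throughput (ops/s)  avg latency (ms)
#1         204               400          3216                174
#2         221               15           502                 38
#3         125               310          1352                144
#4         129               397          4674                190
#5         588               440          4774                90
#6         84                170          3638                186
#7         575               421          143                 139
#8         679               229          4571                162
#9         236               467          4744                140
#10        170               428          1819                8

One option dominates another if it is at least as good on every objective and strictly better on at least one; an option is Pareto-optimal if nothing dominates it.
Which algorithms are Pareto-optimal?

#1: not dominated.
#2: not dominated (best memory).
#3: not dominated.
#4: not dominated.
#5: not dominated (best throughput).
#6: not dominated (best p99 latency).
#7: dominated by #2 (p99 latency 221≤575, memory 15≤421, throughput 502≥143, avg latency 38≤139).
#8: not dominated.
#9: not dominated.
#10: not dominated (best avg latency).

#1, #2, #3, #4, #5, #6, #8, #9, #10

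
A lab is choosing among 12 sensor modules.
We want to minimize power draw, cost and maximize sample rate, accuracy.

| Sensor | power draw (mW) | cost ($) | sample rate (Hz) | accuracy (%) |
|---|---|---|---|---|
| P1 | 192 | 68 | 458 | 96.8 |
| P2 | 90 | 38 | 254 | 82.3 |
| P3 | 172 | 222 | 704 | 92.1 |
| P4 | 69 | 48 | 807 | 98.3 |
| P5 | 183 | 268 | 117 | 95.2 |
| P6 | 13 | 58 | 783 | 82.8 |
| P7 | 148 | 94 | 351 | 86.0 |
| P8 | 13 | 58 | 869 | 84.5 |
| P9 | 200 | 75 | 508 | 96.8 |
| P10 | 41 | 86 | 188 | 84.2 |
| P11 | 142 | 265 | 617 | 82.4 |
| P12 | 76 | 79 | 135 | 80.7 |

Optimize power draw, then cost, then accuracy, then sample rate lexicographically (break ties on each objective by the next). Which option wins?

First minimize power draw: best is 13, kept {P6, P8}.
Then minimize cost: best is 58, kept {P6, P8}.
Then maximize accuracy: best is 84.5, kept {P8}.

P8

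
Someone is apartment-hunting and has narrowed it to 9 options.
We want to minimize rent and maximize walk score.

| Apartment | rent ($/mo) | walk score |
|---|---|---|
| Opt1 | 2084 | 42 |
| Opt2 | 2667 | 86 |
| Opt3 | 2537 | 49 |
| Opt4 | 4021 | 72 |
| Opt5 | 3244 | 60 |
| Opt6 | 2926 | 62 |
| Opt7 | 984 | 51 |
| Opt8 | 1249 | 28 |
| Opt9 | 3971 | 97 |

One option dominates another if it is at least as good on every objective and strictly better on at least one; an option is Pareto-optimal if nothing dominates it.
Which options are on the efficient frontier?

Opt1: dominated by Opt7 (rent 984≤2084, walk score 51≥42).
Opt2: not dominated.
Opt3: dominated by Opt7 (rent 984≤2537, walk score 51≥49).
Opt4: dominated by Opt2 (rent 2667≤4021, walk score 86≥72).
Opt5: dominated by Opt2 (rent 2667≤3244, walk score 86≥60).
Opt6: dominated by Opt2 (rent 2667≤2926, walk score 86≥62).
Opt7: not dominated (best rent).
Opt8: dominated by Opt7 (rent 984≤1249, walk score 51≥28).
Opt9: not dominated (best walk score).

Opt2, Opt7, Opt9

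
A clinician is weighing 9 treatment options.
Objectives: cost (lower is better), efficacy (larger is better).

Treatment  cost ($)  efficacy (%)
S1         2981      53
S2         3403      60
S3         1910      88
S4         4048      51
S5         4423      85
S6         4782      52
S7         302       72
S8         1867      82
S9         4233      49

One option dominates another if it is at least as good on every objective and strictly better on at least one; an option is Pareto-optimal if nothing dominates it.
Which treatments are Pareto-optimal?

S3, S7, S8

S1: dominated by S3 (cost 1910≤2981, efficacy 88≥53).
S2: dominated by S3 (cost 1910≤3403, efficacy 88≥60).
S3: not dominated (best efficacy).
S4: dominated by S1 (cost 2981≤4048, efficacy 53≥51).
S5: dominated by S3 (cost 1910≤4423, efficacy 88≥85).
S6: dominated by S1 (cost 2981≤4782, efficacy 53≥52).
S7: not dominated (best cost).
S8: not dominated.
S9: dominated by S1 (cost 2981≤4233, efficacy 53≥49).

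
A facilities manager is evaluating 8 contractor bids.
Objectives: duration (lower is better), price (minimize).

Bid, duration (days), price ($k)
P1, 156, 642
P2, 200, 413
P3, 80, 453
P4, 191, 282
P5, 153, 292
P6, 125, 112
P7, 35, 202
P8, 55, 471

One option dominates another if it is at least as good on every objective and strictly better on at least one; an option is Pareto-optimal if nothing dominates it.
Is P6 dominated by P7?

P7 vs P6: P7 is worse on price (202 vs 112), so it does not dominate P6.

No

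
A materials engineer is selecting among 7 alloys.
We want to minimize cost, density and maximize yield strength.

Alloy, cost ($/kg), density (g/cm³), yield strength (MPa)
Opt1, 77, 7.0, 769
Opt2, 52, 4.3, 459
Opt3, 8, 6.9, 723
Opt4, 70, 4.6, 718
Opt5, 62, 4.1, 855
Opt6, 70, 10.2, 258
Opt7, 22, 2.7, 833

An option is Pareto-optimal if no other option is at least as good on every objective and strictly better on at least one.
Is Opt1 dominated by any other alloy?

Opt5 vs Opt1: cost 62≤77, density 4.1≤7.0, yield strength 855≥769 — Opt5 is at least as good on every objective and strictly better on at least one, so Opt5 dominates Opt1.

Yes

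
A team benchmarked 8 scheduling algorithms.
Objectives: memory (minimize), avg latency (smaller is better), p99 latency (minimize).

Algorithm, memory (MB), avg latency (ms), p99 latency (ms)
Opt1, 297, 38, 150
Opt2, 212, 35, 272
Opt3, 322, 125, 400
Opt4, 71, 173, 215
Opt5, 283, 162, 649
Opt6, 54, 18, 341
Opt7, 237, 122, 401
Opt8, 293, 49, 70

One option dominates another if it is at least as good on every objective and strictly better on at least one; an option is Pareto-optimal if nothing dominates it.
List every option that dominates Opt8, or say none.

none

Opt1: worse on memory (297 vs 293).
Opt2: worse on p99 latency (272 vs 70).
Opt3: worse on memory (322 vs 293).
Opt4: worse on avg latency (173 vs 49).
Opt5: worse on avg latency (162 vs 49).
Opt6: worse on p99 latency (341 vs 70).
Opt7: worse on avg latency (122 vs 49).
No option dominates Opt8.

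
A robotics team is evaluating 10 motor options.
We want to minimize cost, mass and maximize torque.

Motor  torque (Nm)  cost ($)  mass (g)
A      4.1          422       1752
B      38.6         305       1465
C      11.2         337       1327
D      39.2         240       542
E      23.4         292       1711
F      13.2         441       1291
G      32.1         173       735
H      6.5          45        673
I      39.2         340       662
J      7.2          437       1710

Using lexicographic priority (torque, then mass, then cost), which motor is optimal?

D

First maximize torque: best is 39.2, kept {D, I}.
Then minimize mass: best is 542, kept {D}.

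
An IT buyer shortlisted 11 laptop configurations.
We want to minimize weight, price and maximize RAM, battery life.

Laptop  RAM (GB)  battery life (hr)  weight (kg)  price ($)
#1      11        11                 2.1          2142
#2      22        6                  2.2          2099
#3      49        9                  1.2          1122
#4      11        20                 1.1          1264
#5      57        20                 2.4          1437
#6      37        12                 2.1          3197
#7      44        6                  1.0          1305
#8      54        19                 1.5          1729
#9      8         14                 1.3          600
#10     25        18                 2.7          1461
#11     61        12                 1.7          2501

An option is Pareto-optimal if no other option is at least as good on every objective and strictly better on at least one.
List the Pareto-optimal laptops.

#3, #4, #5, #7, #8, #9, #11

#1: dominated by #4 (RAM 11≥11, battery life 20≥11, weight 1.1≤2.1, price 1264≤2142).
#2: dominated by #3 (RAM 49≥22, battery life 9≥6, weight 1.2≤2.2, price 1122≤2099).
#3: not dominated.
#4: not dominated.
#5: not dominated.
#6: dominated by #8 (RAM 54≥37, battery life 19≥12, weight 1.5≤2.1, price 1729≤3197).
#7: not dominated (best weight).
#8: not dominated.
#9: not dominated (best price).
#10: dominated by #5 (RAM 57≥25, battery life 20≥18, weight 2.4≤2.7, price 1437≤1461).
#11: not dominated (best RAM).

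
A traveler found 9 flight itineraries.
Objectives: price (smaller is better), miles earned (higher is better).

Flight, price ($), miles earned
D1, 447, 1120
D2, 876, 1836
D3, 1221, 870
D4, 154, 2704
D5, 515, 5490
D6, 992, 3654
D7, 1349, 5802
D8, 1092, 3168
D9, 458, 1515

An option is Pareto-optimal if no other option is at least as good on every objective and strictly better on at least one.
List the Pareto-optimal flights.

D1: dominated by D4 (price 154≤447, miles earned 2704≥1120).
D2: dominated by D4 (price 154≤876, miles earned 2704≥1836).
D3: dominated by D1 (price 447≤1221, miles earned 1120≥870).
D4: not dominated (best price).
D5: not dominated.
D6: dominated by D5 (price 515≤992, miles earned 5490≥3654).
D7: not dominated (best miles earned).
D8: dominated by D5 (price 515≤1092, miles earned 5490≥3168).
D9: dominated by D4 (price 154≤458, miles earned 2704≥1515).

D4, D5, D7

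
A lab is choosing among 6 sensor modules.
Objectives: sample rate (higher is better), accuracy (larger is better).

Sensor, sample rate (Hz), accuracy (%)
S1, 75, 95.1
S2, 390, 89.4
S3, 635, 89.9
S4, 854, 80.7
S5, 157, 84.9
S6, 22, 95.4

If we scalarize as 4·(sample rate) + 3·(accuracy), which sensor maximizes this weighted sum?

S4

S1: 4·75 + 3·95.1 = 585.3
S2: 4·390 + 3·89.4 = 1828.2
S3: 4·635 + 3·89.9 = 2809.7
S4: 4·854 + 3·80.7 = 3658.1
S5: 4·157 + 3·84.9 = 882.7
S6: 4·22 + 3·95.4 = 374.2
Highest: S4 at 3658.1.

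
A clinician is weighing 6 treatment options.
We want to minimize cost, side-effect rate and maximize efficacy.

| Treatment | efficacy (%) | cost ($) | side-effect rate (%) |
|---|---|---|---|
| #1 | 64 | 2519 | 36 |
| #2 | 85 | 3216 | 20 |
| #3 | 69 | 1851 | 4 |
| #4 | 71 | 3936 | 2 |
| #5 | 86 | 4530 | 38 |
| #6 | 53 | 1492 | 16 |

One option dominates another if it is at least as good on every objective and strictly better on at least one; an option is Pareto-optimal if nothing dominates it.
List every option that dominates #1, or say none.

#3: efficacy 69≥64, cost 1851≤2519, side-effect rate 4≤36 — dominates #1.
Others (#2, #4, #5, #6) are each worse than #1 on at least one objective.

#3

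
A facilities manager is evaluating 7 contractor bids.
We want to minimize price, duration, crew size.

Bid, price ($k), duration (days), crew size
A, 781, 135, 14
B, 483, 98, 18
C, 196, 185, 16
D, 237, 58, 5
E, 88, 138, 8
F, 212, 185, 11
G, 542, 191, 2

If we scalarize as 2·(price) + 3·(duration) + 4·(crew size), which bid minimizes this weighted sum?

E

A: 2·781 + 3·135 + 4·14 = 2023
B: 2·483 + 3·98 + 4·18 = 1332
C: 2·196 + 3·185 + 4·16 = 1011
D: 2·237 + 3·58 + 4·5 = 668
E: 2·88 + 3·138 + 4·8 = 622
F: 2·212 + 3·185 + 4·11 = 1023
G: 2·542 + 3·191 + 4·2 = 1665
Lowest: E at 622.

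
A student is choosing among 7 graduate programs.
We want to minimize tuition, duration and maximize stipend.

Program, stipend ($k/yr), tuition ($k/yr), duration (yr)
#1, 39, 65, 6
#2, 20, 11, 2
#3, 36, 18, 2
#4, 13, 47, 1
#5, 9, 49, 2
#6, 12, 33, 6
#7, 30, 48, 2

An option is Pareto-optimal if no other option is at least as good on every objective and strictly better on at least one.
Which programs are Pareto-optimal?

#1, #2, #3, #4

#1: not dominated (best stipend).
#2: not dominated (best tuition).
#3: not dominated.
#4: not dominated (best duration).
#5: dominated by #2 (stipend 20≥9, tuition 11≤49, duration 2≤2).
#6: dominated by #2 (stipend 20≥12, tuition 11≤33, duration 2≤6).
#7: dominated by #3 (stipend 36≥30, tuition 18≤48, duration 2≤2).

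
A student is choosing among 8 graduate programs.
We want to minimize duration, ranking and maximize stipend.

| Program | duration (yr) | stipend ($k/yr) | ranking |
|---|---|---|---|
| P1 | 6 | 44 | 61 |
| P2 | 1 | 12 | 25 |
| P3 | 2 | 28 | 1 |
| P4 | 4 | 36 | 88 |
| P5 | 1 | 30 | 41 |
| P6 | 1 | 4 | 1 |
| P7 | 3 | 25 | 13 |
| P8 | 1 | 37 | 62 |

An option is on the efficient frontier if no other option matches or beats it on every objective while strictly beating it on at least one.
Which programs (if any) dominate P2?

P1: worse on duration (6 vs 1).
P3: worse on duration (2 vs 1).
P4: worse on duration (4 vs 1).
P5: worse on ranking (41 vs 25).
P6: worse on stipend (4 vs 12).
P7: worse on duration (3 vs 1).
P8: worse on ranking (62 vs 25).
No option dominates P2.

none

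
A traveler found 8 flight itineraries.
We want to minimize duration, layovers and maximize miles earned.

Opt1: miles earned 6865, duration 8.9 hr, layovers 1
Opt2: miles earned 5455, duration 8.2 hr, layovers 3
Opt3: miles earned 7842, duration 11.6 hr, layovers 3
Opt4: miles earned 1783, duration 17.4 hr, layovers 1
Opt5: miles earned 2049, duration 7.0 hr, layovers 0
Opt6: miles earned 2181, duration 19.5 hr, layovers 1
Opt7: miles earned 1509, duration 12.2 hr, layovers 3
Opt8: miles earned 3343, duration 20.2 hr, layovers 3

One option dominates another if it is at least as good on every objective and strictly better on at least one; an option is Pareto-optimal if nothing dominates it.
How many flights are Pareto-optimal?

4

Opt1: not dominated.
Opt2: not dominated.
Opt3: not dominated (best miles earned).
Opt4: dominated by Opt1 (miles earned 6865≥1783, duration 8.9≤17.4, layovers 1≤1).
Opt5: not dominated (best duration).
Opt6: dominated by Opt1 (miles earned 6865≥2181, duration 8.9≤19.5, layovers 1≤1).
Opt7: dominated by Opt1 (miles earned 6865≥1509, duration 8.9≤12.2, layovers 1≤3).
Opt8: dominated by Opt1 (miles earned 6865≥3343, duration 8.9≤20.2, layovers 1≤3).
Pareto-optimal: Opt1, Opt2, Opt3, Opt5 → 4.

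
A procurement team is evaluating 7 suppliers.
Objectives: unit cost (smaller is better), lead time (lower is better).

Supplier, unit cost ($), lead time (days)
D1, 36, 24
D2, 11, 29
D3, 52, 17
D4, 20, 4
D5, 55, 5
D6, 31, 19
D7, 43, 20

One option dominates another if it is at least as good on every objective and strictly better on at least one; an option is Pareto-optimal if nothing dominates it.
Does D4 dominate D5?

D4 vs D5: unit cost 20≤55, lead time 4≤5 — D4 is at least as good on every objective with at least one strict improvement.

Yes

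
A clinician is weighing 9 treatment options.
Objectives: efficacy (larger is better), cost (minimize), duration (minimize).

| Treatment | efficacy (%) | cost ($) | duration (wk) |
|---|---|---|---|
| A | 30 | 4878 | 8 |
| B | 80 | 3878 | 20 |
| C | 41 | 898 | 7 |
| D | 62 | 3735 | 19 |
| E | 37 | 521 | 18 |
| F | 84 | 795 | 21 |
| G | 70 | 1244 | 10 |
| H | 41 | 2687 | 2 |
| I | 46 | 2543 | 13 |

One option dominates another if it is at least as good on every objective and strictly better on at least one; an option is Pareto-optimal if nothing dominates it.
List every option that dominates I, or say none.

G

G: efficacy 70≥46, cost 1244≤2543, duration 10≤13 — dominates I.
Others (A, B, C, D, E, F, H) are each worse than I on at least one objective.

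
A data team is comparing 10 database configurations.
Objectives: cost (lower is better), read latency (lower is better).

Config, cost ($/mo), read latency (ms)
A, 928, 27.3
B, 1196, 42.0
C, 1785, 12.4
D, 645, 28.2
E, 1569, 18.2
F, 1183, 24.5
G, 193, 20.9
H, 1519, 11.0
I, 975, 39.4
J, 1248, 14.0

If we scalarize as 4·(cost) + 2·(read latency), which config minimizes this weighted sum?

A: 4·928 + 2·27.3 = 3766.6
B: 4·1196 + 2·42.0 = 4868.0
C: 4·1785 + 2·12.4 = 7164.8
D: 4·645 + 2·28.2 = 2636.4
E: 4·1569 + 2·18.2 = 6312.4
F: 4·1183 + 2·24.5 = 4781.0
G: 4·193 + 2·20.9 = 813.8
H: 4·1519 + 2·11.0 = 6098.0
I: 4·975 + 2·39.4 = 3978.8
J: 4·1248 + 2·14.0 = 5020.0
Lowest: G at 813.8.

G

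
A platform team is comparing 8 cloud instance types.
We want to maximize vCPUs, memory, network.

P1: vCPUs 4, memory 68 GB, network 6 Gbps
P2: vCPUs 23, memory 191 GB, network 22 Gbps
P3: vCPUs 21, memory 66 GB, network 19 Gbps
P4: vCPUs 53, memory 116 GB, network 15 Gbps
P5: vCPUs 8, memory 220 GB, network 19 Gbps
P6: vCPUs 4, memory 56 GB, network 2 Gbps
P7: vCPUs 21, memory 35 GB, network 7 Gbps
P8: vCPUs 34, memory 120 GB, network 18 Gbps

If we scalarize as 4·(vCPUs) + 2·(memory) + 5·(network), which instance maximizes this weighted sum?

P1: 4·4 + 2·68 + 5·6 = 182
P2: 4·23 + 2·191 + 5·22 = 584
P3: 4·21 + 2·66 + 5·19 = 311
P4: 4·53 + 2·116 + 5·15 = 519
P5: 4·8 + 2·220 + 5·19 = 567
P6: 4·4 + 2·56 + 5·2 = 138
P7: 4·21 + 2·35 + 5·7 = 189
P8: 4·34 + 2·120 + 5·18 = 466
Highest: P2 at 584.

P2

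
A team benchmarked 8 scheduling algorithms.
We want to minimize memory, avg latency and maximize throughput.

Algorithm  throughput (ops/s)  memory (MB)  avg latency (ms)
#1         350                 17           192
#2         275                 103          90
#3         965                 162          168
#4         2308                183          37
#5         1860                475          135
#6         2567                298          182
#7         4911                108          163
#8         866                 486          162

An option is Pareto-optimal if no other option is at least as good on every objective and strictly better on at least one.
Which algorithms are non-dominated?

#1, #2, #4, #7

#1: not dominated (best memory).
#2: not dominated.
#3: dominated by #7 (throughput 4911≥965, memory 108≤162, avg latency 163≤168).
#4: not dominated (best avg latency).
#5: dominated by #4 (throughput 2308≥1860, memory 183≤475, avg latency 37≤135).
#6: dominated by #7 (throughput 4911≥2567, memory 108≤298, avg latency 163≤182).
#7: not dominated (best throughput).
#8: dominated by #4 (throughput 2308≥866, memory 183≤486, avg latency 37≤162).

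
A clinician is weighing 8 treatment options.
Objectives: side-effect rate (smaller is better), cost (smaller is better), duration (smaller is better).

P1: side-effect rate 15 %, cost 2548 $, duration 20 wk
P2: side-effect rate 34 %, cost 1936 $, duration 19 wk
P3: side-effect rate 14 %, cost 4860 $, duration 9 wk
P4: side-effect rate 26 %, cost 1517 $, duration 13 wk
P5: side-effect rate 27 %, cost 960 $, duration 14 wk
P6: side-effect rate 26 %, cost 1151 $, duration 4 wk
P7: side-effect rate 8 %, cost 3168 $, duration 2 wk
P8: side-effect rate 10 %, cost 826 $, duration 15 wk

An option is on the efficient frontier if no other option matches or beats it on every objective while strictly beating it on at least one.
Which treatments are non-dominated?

P5, P6, P7, P8

P1: dominated by P8 (side-effect rate 10≤15, cost 826≤2548, duration 15≤20).
P2: dominated by P4 (side-effect rate 26≤34, cost 1517≤1936, duration 13≤19).
P3: dominated by P7 (side-effect rate 8≤14, cost 3168≤4860, duration 2≤9).
P4: dominated by P6 (side-effect rate 26≤26, cost 1151≤1517, duration 4≤13).
P5: not dominated.
P6: not dominated.
P7: not dominated (best side-effect rate).
P8: not dominated (best cost).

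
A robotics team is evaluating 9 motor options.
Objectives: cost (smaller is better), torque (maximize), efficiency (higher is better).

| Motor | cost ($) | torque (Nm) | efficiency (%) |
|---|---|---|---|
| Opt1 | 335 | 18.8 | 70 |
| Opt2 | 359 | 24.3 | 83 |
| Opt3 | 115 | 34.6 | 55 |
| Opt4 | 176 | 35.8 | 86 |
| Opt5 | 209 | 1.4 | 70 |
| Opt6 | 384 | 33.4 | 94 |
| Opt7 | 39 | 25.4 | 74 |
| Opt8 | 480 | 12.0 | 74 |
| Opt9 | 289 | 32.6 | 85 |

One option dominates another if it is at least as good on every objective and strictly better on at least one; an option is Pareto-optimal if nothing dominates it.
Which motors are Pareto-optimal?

Opt3, Opt4, Opt6, Opt7

Opt1: dominated by Opt4 (cost 176≤335, torque 35.8≥18.8, efficiency 86≥70).
Opt2: dominated by Opt4 (cost 176≤359, torque 35.8≥24.3, efficiency 86≥83).
Opt3: not dominated.
Opt4: not dominated (best torque).
Opt5: dominated by Opt4 (cost 176≤209, torque 35.8≥1.4, efficiency 86≥70).
Opt6: not dominated (best efficiency).
Opt7: not dominated (best cost).
Opt8: dominated by Opt2 (cost 359≤480, torque 24.3≥12.0, efficiency 83≥74).
Opt9: dominated by Opt4 (cost 176≤289, torque 35.8≥32.6, efficiency 86≥85).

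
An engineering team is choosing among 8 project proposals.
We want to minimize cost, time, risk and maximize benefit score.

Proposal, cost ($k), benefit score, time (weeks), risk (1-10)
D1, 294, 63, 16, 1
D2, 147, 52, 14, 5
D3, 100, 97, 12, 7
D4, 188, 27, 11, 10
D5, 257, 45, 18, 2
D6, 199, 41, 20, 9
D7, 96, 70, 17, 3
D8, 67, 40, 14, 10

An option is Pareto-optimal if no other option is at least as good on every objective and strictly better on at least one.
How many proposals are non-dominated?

D1: not dominated (best risk).
D2: not dominated.
D3: not dominated (best benefit score).
D4: not dominated (best time).
D5: not dominated.
D6: dominated by D2 (cost 147≤199, benefit score 52≥41, time 14≤20, risk 5≤9).
D7: not dominated.
D8: not dominated (best cost).
Pareto-optimal: D1, D2, D3, D4, D5, D7, D8 → 7.

7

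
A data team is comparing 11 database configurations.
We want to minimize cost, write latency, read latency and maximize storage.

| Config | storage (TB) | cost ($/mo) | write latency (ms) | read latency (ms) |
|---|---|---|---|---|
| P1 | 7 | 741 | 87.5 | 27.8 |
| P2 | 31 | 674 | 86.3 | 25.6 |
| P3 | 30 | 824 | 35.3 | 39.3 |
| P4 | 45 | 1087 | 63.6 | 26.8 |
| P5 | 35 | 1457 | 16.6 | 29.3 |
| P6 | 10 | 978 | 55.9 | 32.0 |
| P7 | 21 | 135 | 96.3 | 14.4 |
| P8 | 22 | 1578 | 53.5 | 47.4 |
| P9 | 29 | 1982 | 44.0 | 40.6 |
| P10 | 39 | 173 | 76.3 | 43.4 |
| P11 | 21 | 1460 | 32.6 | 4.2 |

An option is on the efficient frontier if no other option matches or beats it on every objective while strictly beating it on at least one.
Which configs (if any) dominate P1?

P2

P2: storage 31≥7, cost 674≤741, write latency 86.3≤87.5, read latency 25.6≤27.8 — dominates P1.
Others (P3, P4, P5, P6, P7, P8, P9, P10, P11) are each worse than P1 on at least one objective.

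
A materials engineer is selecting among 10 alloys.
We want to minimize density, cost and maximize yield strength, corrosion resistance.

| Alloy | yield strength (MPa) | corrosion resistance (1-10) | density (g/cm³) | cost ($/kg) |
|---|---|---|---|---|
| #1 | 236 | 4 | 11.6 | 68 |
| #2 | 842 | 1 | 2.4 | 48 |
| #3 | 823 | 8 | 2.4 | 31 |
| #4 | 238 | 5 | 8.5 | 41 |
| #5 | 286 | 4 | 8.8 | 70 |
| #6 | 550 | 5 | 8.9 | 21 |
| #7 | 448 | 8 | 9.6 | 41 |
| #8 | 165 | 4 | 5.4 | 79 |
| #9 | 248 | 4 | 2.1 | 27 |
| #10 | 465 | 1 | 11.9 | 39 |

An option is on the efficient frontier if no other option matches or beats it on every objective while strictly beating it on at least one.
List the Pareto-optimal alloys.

#2, #3, #6, #9

#1: dominated by #3 (yield strength 823≥236, corrosion resistance 8≥4, density 2.4≤11.6, cost 31≤68).
#2: not dominated (best yield strength).
#3: not dominated.
#4: dominated by #3 (yield strength 823≥238, corrosion resistance 8≥5, density 2.4≤8.5, cost 31≤41).
#5: dominated by #3 (yield strength 823≥286, corrosion resistance 8≥4, density 2.4≤8.8, cost 31≤70).
#6: not dominated (best cost).
#7: dominated by #3 (yield strength 823≥448, corrosion resistance 8≥8, density 2.4≤9.6, cost 31≤41).
#8: dominated by #3 (yield strength 823≥165, corrosion resistance 8≥4, density 2.4≤5.4, cost 31≤79).
#9: not dominated (best density).
#10: dominated by #3 (yield strength 823≥465, corrosion resistance 8≥1, density 2.4≤11.9, cost 31≤39).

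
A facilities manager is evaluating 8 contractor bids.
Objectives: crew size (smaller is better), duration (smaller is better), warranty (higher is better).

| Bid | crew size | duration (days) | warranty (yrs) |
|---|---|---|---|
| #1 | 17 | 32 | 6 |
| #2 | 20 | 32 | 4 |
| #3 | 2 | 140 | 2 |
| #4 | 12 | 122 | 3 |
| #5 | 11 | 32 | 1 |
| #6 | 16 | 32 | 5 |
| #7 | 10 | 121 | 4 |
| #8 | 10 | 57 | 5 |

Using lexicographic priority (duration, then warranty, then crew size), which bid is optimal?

#1

First minimize duration: best is 32, kept {#1, #2, #5, #6}.
Then maximize warranty: best is 6, kept {#1}.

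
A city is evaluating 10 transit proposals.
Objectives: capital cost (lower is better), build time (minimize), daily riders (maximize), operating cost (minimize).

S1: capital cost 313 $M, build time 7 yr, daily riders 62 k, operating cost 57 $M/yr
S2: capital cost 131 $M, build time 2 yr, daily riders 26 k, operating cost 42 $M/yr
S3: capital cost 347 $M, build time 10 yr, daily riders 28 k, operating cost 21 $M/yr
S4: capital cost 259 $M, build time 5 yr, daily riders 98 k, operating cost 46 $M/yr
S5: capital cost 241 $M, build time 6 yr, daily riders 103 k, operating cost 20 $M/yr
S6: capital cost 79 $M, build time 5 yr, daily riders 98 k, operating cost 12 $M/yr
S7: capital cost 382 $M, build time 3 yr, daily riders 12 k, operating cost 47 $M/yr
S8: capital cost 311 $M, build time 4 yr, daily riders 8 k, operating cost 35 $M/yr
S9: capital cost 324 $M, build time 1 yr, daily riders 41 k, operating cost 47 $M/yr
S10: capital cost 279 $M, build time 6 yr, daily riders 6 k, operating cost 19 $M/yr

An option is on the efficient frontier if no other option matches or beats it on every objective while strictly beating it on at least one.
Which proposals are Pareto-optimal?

S1: dominated by S4 (capital cost 259≤313, build time 5≤7, daily riders 98≥62, operating cost 46≤57).
S2: not dominated.
S3: dominated by S5 (capital cost 241≤347, build time 6≤10, daily riders 103≥28, operating cost 20≤21).
S4: dominated by S6 (capital cost 79≤259, build time 5≤5, daily riders 98≥98, operating cost 12≤46).
S5: not dominated (best daily riders).
S6: not dominated (best capital cost).
S7: dominated by S2 (capital cost 131≤382, build time 2≤3, daily riders 26≥12, operating cost 42≤47).
S8: not dominated.
S9: not dominated (best build time).
S10: dominated by S6 (capital cost 79≤279, build time 5≤6, daily riders 98≥6, operating cost 12≤19).

S2, S5, S6, S8, S9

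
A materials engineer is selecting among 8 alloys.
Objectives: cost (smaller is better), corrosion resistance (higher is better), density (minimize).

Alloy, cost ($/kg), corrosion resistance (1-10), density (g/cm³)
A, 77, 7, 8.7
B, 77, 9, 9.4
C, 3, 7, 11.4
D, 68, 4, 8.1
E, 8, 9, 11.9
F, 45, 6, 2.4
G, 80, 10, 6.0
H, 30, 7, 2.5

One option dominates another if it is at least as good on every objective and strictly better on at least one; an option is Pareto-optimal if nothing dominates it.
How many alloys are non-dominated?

6

A: dominated by H (cost 30≤77, corrosion resistance 7≥7, density 2.5≤8.7).
B: not dominated.
C: not dominated (best cost).
D: dominated by F (cost 45≤68, corrosion resistance 6≥4, density 2.4≤8.1).
E: not dominated.
F: not dominated (best density).
G: not dominated (best corrosion resistance).
H: not dominated.
Pareto-optimal: B, C, E, F, G, H → 6.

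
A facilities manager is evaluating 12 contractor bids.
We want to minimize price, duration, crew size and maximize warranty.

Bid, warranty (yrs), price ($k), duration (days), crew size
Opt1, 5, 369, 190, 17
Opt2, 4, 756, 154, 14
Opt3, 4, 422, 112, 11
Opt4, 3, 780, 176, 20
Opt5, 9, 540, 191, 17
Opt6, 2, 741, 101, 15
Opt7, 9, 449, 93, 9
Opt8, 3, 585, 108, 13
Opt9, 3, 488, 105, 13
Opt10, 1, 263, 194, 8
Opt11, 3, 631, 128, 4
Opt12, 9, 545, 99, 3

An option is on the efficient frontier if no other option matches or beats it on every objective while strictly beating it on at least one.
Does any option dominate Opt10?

No

Opt1: worse on price (369 vs 263).
Opt2: worse on price (756 vs 263).
Opt3: worse on price (422 vs 263).
Opt4: worse on price (780 vs 263).
Opt5: worse on price (540 vs 263).
Opt6: worse on price (741 vs 263).
Opt7: worse on price (449 vs 263).
Opt8: worse on price (585 vs 263).
Opt9: worse on price (488 vs 263).
Opt11: worse on price (631 vs 263).
Opt12: worse on price (545 vs 263).
No option is at least as good as Opt10 on every objective and strictly better on one.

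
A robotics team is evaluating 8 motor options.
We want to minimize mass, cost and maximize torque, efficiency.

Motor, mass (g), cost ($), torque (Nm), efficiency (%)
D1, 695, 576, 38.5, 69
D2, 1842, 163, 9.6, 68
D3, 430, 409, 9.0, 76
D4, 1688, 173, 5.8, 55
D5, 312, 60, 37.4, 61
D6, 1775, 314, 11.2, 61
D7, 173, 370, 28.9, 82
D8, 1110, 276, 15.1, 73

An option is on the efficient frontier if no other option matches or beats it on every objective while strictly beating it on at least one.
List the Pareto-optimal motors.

D1, D2, D5, D7, D8

D1: not dominated (best torque).
D2: not dominated.
D3: dominated by D7 (mass 173≤430, cost 370≤409, torque 28.9≥9.0, efficiency 82≥76).
D4: dominated by D5 (mass 312≤1688, cost 60≤173, torque 37.4≥5.8, efficiency 61≥55).
D5: not dominated (best cost).
D6: dominated by D5 (mass 312≤1775, cost 60≤314, torque 37.4≥11.2, efficiency 61≥61).
D7: not dominated (best mass).
D8: not dominated.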